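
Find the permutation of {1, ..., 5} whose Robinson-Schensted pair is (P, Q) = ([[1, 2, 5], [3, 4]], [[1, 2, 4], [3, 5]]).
Reverse RSK: for i = n, n-1, ..., 1, locate i in Q, remove the corresponding corner cell from P, and reverse-bump its entry up through P; the value ejected from row 1 is w(i).

So w = 3 4 1 5 2.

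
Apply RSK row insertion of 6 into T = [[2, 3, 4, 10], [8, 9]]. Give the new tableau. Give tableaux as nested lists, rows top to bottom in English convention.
In row 1, 6 replaces 10 (the leftmost entry greater than 6); 10 is bumped to row 2. 10 is appended to row 2. The new tableau is [[2, 3, 4, 6], [8, 9, 10]].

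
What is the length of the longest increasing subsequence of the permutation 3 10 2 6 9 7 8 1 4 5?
4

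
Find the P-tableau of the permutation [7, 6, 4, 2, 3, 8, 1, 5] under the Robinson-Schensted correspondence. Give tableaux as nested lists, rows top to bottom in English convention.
P = [[1, 3, 5], [2, 8], [4], [6], [7]]

Insert 7: appended to row 1. P = [[7]].
Insert 6: 6 bumps 7 from row 1; 7 starts row 2. P = [[6], [7]].
Insert 4: 4 bumps 6 from row 1; 6 bumps 7 from row 2; 7 starts row 3. P = [[4], [6], [7]].
Insert 2: 2 bumps 4 from row 1; 4 bumps 6 from row 2; 6 bumps 7 from row 3; 7 starts row 4. P = [[2], [4], [6], [7]].
Insert 3: appended to row 1. P = [[2, 3], [4], [6], [7]].
Insert 8: appended to row 1. P = [[2, 3, 8], [4], [6], [7]].
Insert 1: 1 bumps 2 from row 1; 2 bumps 4 from row 2; 4 bumps 6 from row 3; 6 bumps 7 from row 4; 7 starts row 5. P = [[1, 3, 8], [2], [4], [6], [7]].
Insert 5: 5 bumps 8 from row 1; 8 appends to row 2. P = [[1, 3, 5], [2, 8], [4], [6], [7]].

So P = [[1, 3, 5], [2, 8], [4], [6], [7]].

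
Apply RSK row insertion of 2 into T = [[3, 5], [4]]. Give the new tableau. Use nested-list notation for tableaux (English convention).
[[2, 5], [3], [4]]

In row 1, 2 replaces 3 (the leftmost entry greater than 2); 3 is bumped to row 2. In row 2, 3 replaces 4 (the leftmost entry greater than 3); 4 is bumped to row 3. 4 starts a new row 3. The new tableau is [[2, 5], [3], [4]].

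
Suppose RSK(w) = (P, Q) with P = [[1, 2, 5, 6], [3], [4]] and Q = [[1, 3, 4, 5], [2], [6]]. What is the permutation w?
Reverse the RSK construction: for i from n down to 1, find the cell of Q containing i, remove the entry at that cell from P, and reverse-bump it up through P; the value ejected from row 1 is w(i).

Step i=6: Q has 6 at row 3, column 1; remove 4 from row 3 of P and reverse-bump: 4 enters row 2 and ejects 3; 3 enters row 1 and ejects 2. So w(6) = 2. P is now [[1, 3, 5, 6], [4]].
Step i=5: Q has 5 at row 1, column 4; remove that cell from P, ejecting 6. So w(5) = 6. P is now [[1, 3, 5], [4]].
Step i=4: Q has 4 at row 1, column 3; remove that cell from P, ejecting 5. So w(4) = 5. P is now [[1, 3], [4]].
Step i=3: Q has 3 at row 1, column 2; remove that cell from P, ejecting 3. So w(3) = 3. P is now [[1], [4]].
Step i=2: Q has 2 at row 2, column 1; remove 4 from row 2 of P and reverse-bump: 4 enters row 1 and ejects 1. So w(2) = 1. P is now [[4]].
Step i=1: Q has 1 at row 1, column 1; remove that cell from P, ejecting 4. So w(1) = 4. P is now [].

So w = 4 1 3 5 6 2.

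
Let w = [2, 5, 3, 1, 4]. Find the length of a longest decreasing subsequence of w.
3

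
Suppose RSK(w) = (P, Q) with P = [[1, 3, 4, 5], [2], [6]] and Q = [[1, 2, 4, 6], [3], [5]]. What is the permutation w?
Reverse the RSK construction: for i from n down to 1, find the cell of Q containing i, remove the entry at that cell from P, and reverse-bump it up through P; the value ejected from row 1 is w(i).

Step i=6: Q has 6 at row 1, column 4; remove that cell from P, ejecting 5. So w(6) = 5. P is now [[1, 3, 4], [2], [6]].
Step i=5: Q has 5 at row 3, column 1; remove 6 from row 3 of P and reverse-bump: 6 enters row 2 and ejects 2; 2 enters row 1 and ejects 1. So w(5) = 1. P is now [[2, 3, 4], [6]].
Step i=4: Q has 4 at row 1, column 3; remove that cell from P, ejecting 4. So w(4) = 4. P is now [[2, 3], [6]].
Step i=3: Q has 3 at row 2, column 1; remove 6 from row 2 of P and reverse-bump: 6 enters row 1 and ejects 3. So w(3) = 3. P is now [[2, 6]].
Step i=2: Q has 2 at row 1, column 2; remove that cell from P, ejecting 6. So w(2) = 6. P is now [[2]].
Step i=1: Q has 1 at row 1, column 1; remove that cell from P, ejecting 2. So w(1) = 2. P is now [].

So w = 2 6 3 4 1 5.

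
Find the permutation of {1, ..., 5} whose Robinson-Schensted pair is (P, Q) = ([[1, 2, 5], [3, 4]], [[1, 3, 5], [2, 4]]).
3 1 4 2 5

Reverse the RSK construction: for i from n down to 1, find the cell of Q containing i, remove the entry at that cell from P, and reverse-bump it up through P; the value ejected from row 1 is w(i).

Step i=5: Q has 5 at row 1, column 3; remove that cell from P, ejecting 5. So w(5) = 5. P is now [[1, 2], [3, 4]].
Step i=4: Q has 4 at row 2, column 2; remove 4 from row 2 of P and reverse-bump: 4 enters row 1 and ejects 2. So w(4) = 2. P is now [[1, 4], [3]].
Step i=3: Q has 3 at row 1, column 2; remove that cell from P, ejecting 4. So w(3) = 4. P is now [[1], [3]].
Step i=2: Q has 2 at row 2, column 1; remove 3 from row 2 of P and reverse-bump: 3 enters row 1 and ejects 1. So w(2) = 1. P is now [[3]].
Step i=1: Q has 1 at row 1, column 1; remove that cell from P, ejecting 3. So w(1) = 3. P is now [].

So w = 3 1 4 2 5.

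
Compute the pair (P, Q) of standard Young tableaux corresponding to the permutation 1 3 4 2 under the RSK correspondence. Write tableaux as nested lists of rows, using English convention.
P = [[1, 2, 4], [3]], Q = [[1, 2, 3], [4]]

Insert each entry of the permutation into P by Schensted row insertion, recording in Q the position of each new cell.

Insert 1: appended to row 1. P = [[1]].
Insert 3: appended to row 1. P = [[1, 3]].
Insert 4: appended to row 1. P = [[1, 3, 4]].
Insert 2: 2 bumps 3 from row 1; 3 starts row 2. P = [[1, 2, 4], [3]].

So P = [[1, 2, 4], [3]], Q = [[1, 2, 3], [4]].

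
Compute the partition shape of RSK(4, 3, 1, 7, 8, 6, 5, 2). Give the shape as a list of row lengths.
Row-insert each entry into an empty tableau.

After inserting 4: P = [[4]].
After inserting 3: P = [[3], [4]].
After inserting 1: P = [[1], [3], [4]].
After inserting 7: P = [[1, 7], [3], [4]].
After inserting 8: P = [[1, 7, 8], [3], [4]].
After inserting 6: P = [[1, 6, 8], [3, 7], [4]].
After inserting 5: P = [[1, 5, 8], [3, 6], [4, 7]].
After inserting 2: P = [[1, 2, 8], [3, 5], [4, 6], [7]].

The final insertion tableau P = [[1, 2, 8], [3, 5], [4, 6], [7]] has shape [3, 2, 2, 1].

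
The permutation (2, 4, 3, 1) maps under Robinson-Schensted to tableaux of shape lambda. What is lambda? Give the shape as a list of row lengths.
Row-insert each entry into an empty tableau.

After inserting 2: P = [[2]].
After inserting 4: P = [[2, 4]].
After inserting 3: P = [[2, 3], [4]].
After inserting 1: P = [[1, 3], [2], [4]].

The final insertion tableau P = [[1, 3], [2], [4]] has shape [2, 1, 1].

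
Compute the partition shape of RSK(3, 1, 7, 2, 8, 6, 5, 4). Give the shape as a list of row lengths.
Row-insert each entry into an empty tableau.

After inserting 3: P = [[3]].
After inserting 1: P = [[1], [3]].
After inserting 7: P = [[1, 7], [3]].
After inserting 2: P = [[1, 2], [3, 7]].
After inserting 8: P = [[1, 2, 8], [3, 7]].
After inserting 6: P = [[1, 2, 6], [3, 7, 8]].
After inserting 5: P = [[1, 2, 5], [3, 6, 8], [7]].
After inserting 4: P = [[1, 2, 4], [3, 5, 8], [6], [7]].

The final insertion tableau P = [[1, 2, 4], [3, 5, 8], [6], [7]] has shape [3, 3, 1, 1].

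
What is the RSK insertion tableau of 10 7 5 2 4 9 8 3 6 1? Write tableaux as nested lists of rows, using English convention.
Insert 10: appended to row 1. P = [[10]].
Insert 7: 7 bumps 10 from row 1; 10 starts row 2. P = [[7], [10]].
Insert 5: 5 bumps 7 from row 1; 7 bumps 10 from row 2; 10 starts row 3. P = [[5], [7], [10]].
Insert 2: 2 bumps 5 from row 1; 5 bumps 7 from row 2; 7 bumps 10 from row 3; 10 starts row 4. P = [[2], [5], [7], [10]].
Insert 4: appended to row 1. P = [[2, 4], [5], [7], [10]].
Insert 9: appended to row 1. P = [[2, 4, 9], [5], [7], [10]].
Insert 8: 8 bumps 9 from row 1; 9 appends to row 2. P = [[2, 4, 8], [5, 9], [7], [10]].
Insert 3: 3 bumps 4 from row 1; 4 bumps 5 from row 2; 5 bumps 7 from row 3; 7 bumps 10 from row 4; 10 starts row 5. P = [[2, 3, 8], [4, 9], [5], [7], [10]].
Insert 6: 6 bumps 8 from row 1; 8 bumps 9 from row 2; 9 appends to row 3. P = [[2, 3, 6], [4, 8], [5, 9], [7], [10]].
Insert 1: 1 bumps 2 from row 1; 2 bumps 4 from row 2; 4 bumps 5 from row 3; 5 bumps 7 from row 4; 7 bumps 10 from row 5; 10 starts row 6. P = [[1, 3, 6], [2, 8], [4, 9], [5], [7], [10]].

So P = [[1, 3, 6], [2, 8], [4, 9], [5], [7], [10]].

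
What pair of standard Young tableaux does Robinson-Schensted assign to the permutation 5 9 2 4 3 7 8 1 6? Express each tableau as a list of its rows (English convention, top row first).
P = [[1, 3, 6, 8], [2, 7], [4, 9], [5]], Q = [[1, 2, 6, 7], [3, 4], [5, 9], [8]]

Insert each entry of the permutation into P by Schensted row insertion, recording in Q the position of each new cell.

Insert 5: appended to row 1. P = [[5]].
Insert 9: appended to row 1. P = [[5, 9]].
Insert 2: 2 bumps 5 from row 1; 5 starts row 2. P = [[2, 9], [5]].
Insert 4: 4 bumps 9 from row 1; 9 appends to row 2. P = [[2, 4], [5, 9]].
Insert 3: 3 bumps 4 from row 1; 4 bumps 5 from row 2; 5 starts row 3. P = [[2, 3], [4, 9], [5]].
Insert 7: appended to row 1. P = [[2, 3, 7], [4, 9], [5]].
Insert 8: appended to row 1. P = [[2, 3, 7, 8], [4, 9], [5]].
Insert 1: 1 bumps 2 from row 1; 2 bumps 4 from row 2; 4 bumps 5 from row 3; 5 starts row 4. P = [[1, 3, 7, 8], [2, 9], [4], [5]].
Insert 6: 6 bumps 7 from row 1; 7 bumps 9 from row 2; 9 appends to row 3. P = [[1, 3, 6, 8], [2, 7], [4, 9], [5]].

So P = [[1, 3, 6, 8], [2, 7], [4, 9], [5]], Q = [[1, 2, 6, 7], [3, 4], [5, 9], [8]].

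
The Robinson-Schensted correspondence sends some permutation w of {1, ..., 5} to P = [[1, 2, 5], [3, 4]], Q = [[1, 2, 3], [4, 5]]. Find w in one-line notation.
Reverse the RSK construction: for i from n down to 1, find the cell of Q containing i, remove the entry at that cell from P, and reverse-bump it up through P; the value ejected from row 1 is w(i).

Step i=5: Q has 5 at row 2, column 2; remove 4 from row 2 of P and reverse-bump: 4 enters row 1 and ejects 2. So w(5) = 2. P is now [[1, 4, 5], [3]].
Step i=4: Q has 4 at row 2, column 1; remove 3 from row 2 of P and reverse-bump: 3 enters row 1 and ejects 1. So w(4) = 1. P is now [[3, 4, 5]].
Step i=3: Q has 3 at row 1, column 3; remove that cell from P, ejecting 5. So w(3) = 5. P is now [[3, 4]].
Step i=2: Q has 2 at row 1, column 2; remove that cell from P, ejecting 4. So w(2) = 4. P is now [[3]].
Step i=1: Q has 1 at row 1, column 1; remove that cell from P, ejecting 3. So w(1) = 3. P is now [].

So w = 3 4 5 1 2.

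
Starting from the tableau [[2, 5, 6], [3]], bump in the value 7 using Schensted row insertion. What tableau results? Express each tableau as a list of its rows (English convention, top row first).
[[2, 5, 6, 7], [3]]

7 is larger than every entry of row 1, so it is appended to row 1. The new tableau is [[2, 5, 6, 7], [3]].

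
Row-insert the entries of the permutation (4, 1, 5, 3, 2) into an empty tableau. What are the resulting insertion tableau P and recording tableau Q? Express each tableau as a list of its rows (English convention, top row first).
P = [[1, 2], [3, 5], [4]], Q = [[1, 3], [2, 4], [5]]

Insert each entry of the permutation into P by Schensted row insertion, recording in Q the position of each new cell.

Insert 4: appended to row 1. P = [[4]].
Insert 1: 1 bumps 4 from row 1; 4 starts row 2. P = [[1], [4]].
Insert 5: appended to row 1. P = [[1, 5], [4]].
Insert 3: 3 bumps 5 from row 1; 5 appends to row 2. P = [[1, 3], [4, 5]].
Insert 2: 2 bumps 3 from row 1; 3 bumps 4 from row 2; 4 starts row 3. P = [[1, 2], [3, 5], [4]].

So P = [[1, 2], [3, 5], [4]], Q = [[1, 3], [2, 4], [5]].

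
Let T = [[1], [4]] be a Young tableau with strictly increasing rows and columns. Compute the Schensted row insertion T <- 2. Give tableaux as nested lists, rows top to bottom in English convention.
2 is larger than every entry of row 1, so it is appended to row 1. The new tableau is [[1, 2], [4]].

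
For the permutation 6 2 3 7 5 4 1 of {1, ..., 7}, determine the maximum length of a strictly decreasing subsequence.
4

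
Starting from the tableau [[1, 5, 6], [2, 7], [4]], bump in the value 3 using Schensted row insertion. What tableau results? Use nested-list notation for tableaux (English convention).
[[1, 3, 6], [2, 5], [4, 7]]

In row 1, 3 replaces 5 (the leftmost entry greater than 3); 5 is bumped to row 2. In row 2, 5 replaces 7 (the leftmost entry greater than 5); 7 is bumped to row 3. 7 is appended to row 3. The new tableau is [[1, 3, 6], [2, 5], [4, 7]].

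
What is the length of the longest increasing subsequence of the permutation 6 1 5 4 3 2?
2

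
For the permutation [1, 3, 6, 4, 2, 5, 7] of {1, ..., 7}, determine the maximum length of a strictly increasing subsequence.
5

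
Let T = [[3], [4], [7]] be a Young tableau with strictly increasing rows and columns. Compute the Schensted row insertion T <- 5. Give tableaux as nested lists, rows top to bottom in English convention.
[[3, 5], [4], [7]]

5 is larger than every entry of row 1, so it is appended to row 1. The new tableau is [[3, 5], [4], [7]].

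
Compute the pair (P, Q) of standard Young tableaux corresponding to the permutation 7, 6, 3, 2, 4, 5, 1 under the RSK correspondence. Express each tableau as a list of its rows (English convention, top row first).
Insert each entry of the permutation into P by Schensted row insertion, recording in Q the position of each new cell.

After inserting 7: P = [[7]].
After inserting 6: P = [[6], [7]].
After inserting 3: P = [[3], [6], [7]].
After inserting 2: P = [[2], [3], [6], [7]].
After inserting 4: P = [[2, 4], [3], [6], [7]].
After inserting 5: P = [[2, 4, 5], [3], [6], [7]].
After inserting 1: P = [[1, 4, 5], [2], [3], [6], [7]].

So P = [[1, 4, 5], [2], [3], [6], [7]], Q = [[1, 5, 6], [2], [3], [4], [7]].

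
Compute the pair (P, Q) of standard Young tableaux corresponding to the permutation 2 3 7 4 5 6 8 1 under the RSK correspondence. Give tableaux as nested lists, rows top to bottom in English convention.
Insert each entry of the permutation into P by Schensted row insertion, recording in Q the position of each new cell.

After inserting 2: P = [[2]].
After inserting 3: P = [[2, 3]].
After inserting 7: P = [[2, 3, 7]].
After inserting 4: P = [[2, 3, 4], [7]].
After inserting 5: P = [[2, 3, 4, 5], [7]].
After inserting 6: P = [[2, 3, 4, 5, 6], [7]].
After inserting 8: P = [[2, 3, 4, 5, 6, 8], [7]].
After inserting 1: P = [[1, 3, 4, 5, 6, 8], [2], [7]].

So P = [[1, 3, 4, 5, 6, 8], [2], [7]], Q = [[1, 2, 3, 5, 6, 7], [4], [8]].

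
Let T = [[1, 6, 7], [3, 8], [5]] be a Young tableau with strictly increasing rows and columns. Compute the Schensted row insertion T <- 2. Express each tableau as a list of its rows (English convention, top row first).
[[1, 2, 7], [3, 6], [5, 8]]

In row 1, 2 replaces 6 (the leftmost entry greater than 2); 6 is bumped to row 2. In row 2, 6 replaces 8 (the leftmost entry greater than 6); 8 is bumped to row 3. 8 is appended to row 3. The new tableau is [[1, 2, 7], [3, 6], [5, 8]].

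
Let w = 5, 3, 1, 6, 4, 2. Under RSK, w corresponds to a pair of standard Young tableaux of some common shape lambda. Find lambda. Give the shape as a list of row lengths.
[2, 2, 2]

RSK row insertion gives P = [[1, 2], [3, 4], [5, 6]], which has shape [2, 2, 2].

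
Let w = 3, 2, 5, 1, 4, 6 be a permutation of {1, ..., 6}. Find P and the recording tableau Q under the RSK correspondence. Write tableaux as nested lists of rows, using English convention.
Insert each entry of the permutation into P by Schensted row insertion, recording in Q the position of each new cell.

After inserting 3: P = [[3]].
After inserting 2: P = [[2], [3]].
After inserting 5: P = [[2, 5], [3]].
After inserting 1: P = [[1, 5], [2], [3]].
After inserting 4: P = [[1, 4], [2, 5], [3]].
After inserting 6: P = [[1, 4, 6], [2, 5], [3]].

So P = [[1, 4, 6], [2, 5], [3]], Q = [[1, 3, 6], [2, 5], [4]].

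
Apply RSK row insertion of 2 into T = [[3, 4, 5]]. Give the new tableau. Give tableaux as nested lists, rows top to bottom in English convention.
In row 1, 2 replaces 3 (the leftmost entry greater than 2); 3 is bumped to row 2. 3 starts a new row 2. The new tableau is [[2, 4, 5], [3]].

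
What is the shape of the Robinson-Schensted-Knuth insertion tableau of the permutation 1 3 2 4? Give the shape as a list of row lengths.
Row-insert each entry into an empty tableau.

After inserting 1: P = [[1]].
After inserting 3: P = [[1, 3]].
After inserting 2: P = [[1, 2], [3]].
After inserting 4: P = [[1, 2, 4], [3]].

The final insertion tableau P = [[1, 2, 4], [3]] has shape [3, 1].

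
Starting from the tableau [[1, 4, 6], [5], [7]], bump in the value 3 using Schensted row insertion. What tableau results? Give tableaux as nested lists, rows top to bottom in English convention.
[[1, 3, 6], [4], [5], [7]]

In row 1, 3 replaces 4 (the leftmost entry greater than 3); 4 is bumped to row 2. In row 2, 4 replaces 5 (the leftmost entry greater than 4); 5 is bumped to row 3. In row 3, 5 replaces 7 (the leftmost entry greater than 5); 7 is bumped to row 4. 7 starts a new row 4. The new tableau is [[1, 3, 6], [4], [5], [7]].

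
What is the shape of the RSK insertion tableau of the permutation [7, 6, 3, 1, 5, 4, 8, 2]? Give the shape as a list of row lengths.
[3, 2, 1, 1, 1]

RSK row insertion gives P = [[1, 2, 8], [3, 4], [5], [6], [7]], which has shape [3, 2, 1, 1, 1].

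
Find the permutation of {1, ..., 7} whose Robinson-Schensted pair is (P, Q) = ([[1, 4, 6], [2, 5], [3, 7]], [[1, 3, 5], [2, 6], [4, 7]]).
Reverse the RSK construction: for i from n down to 1, find the cell of Q containing i, remove the entry at that cell from P, and reverse-bump it up through P; the value ejected from row 1 is w(i).

Step i=7: Q has 7 at row 3, column 2; remove 7 from row 3 of P and reverse-bump: 7 enters row 2 and ejects 5; 5 enters row 1 and ejects 4. So w(7) = 4. P is now [[1, 5, 6], [2, 7], [3]].
Step i=6: Q has 6 at row 2, column 2; remove 7 from row 2 of P and reverse-bump: 7 enters row 1 and ejects 6. So w(6) = 6. P is now [[1, 5, 7], [2], [3]].
Step i=5: Q has 5 at row 1, column 3; remove that cell from P, ejecting 7. So w(5) = 7. P is now [[1, 5], [2], [3]].
Step i=4: Q has 4 at row 3, column 1; remove 3 from row 3 of P and reverse-bump: 3 enters row 2 and ejects 2; 2 enters row 1 and ejects 1. So w(4) = 1. P is now [[2, 5], [3]].
Step i=3: Q has 3 at row 1, column 2; remove that cell from P, ejecting 5. So w(3) = 5. P is now [[2], [3]].
Step i=2: Q has 2 at row 2, column 1; remove 3 from row 2 of P and reverse-bump: 3 enters row 1 and ejects 2. So w(2) = 2. P is now [[3]].
Step i=1: Q has 1 at row 1, column 1; remove that cell from P, ejecting 3. So w(1) = 3. P is now [].

So w = 3 2 5 1 7 6 4.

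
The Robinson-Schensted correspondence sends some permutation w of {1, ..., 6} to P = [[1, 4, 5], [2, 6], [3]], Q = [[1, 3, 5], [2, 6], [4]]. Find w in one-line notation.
3 2 4 1 6 5

Reverse the RSK construction: for i from n down to 1, find the cell of Q containing i, remove the entry at that cell from P, and reverse-bump it up through P; the value ejected from row 1 is w(i).

Step i=6: Q has 6 at row 2, column 2; remove 6 from row 2 of P and reverse-bump: 6 enters row 1 and ejects 5. So w(6) = 5. P is now [[1, 4, 6], [2], [3]].
Step i=5: Q has 5 at row 1, column 3; remove that cell from P, ejecting 6. So w(5) = 6. P is now [[1, 4], [2], [3]].
Step i=4: Q has 4 at row 3, column 1; remove 3 from row 3 of P and reverse-bump: 3 enters row 2 and ejects 2; 2 enters row 1 and ejects 1. So w(4) = 1. P is now [[2, 4], [3]].
Step i=3: Q has 3 at row 1, column 2; remove that cell from P, ejecting 4. So w(3) = 4. P is now [[2], [3]].
Step i=2: Q has 2 at row 2, column 1; remove 3 from row 2 of P and reverse-bump: 3 enters row 1 and ejects 2. So w(2) = 2. P is now [[3]].
Step i=1: Q has 1 at row 1, column 1; remove that cell from P, ejecting 3. So w(1) = 3. P is now [].

So w = 3 2 4 1 6 5.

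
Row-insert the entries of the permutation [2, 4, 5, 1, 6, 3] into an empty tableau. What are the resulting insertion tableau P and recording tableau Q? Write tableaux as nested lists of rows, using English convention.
Insert each entry of the permutation into P by Schensted row insertion, recording in Q the position of each new cell.

Insert 2: appended to row 1. P = [[2]].
Insert 4: appended to row 1. P = [[2, 4]].
Insert 5: appended to row 1. P = [[2, 4, 5]].
Insert 1: 1 bumps 2 from row 1; 2 starts row 2. P = [[1, 4, 5], [2]].
Insert 6: appended to row 1. P = [[1, 4, 5, 6], [2]].
Insert 3: 3 bumps 4 from row 1; 4 appends to row 2. P = [[1, 3, 5, 6], [2, 4]].

So P = [[1, 3, 5, 6], [2, 4]], Q = [[1, 2, 3, 5], [4, 6]].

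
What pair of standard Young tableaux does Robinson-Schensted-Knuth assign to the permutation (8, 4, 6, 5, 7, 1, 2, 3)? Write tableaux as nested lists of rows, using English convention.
P = [[1, 2, 3], [4, 5, 7], [6], [8]], Q = [[1, 3, 5], [2, 7, 8], [4], [6]]

Insert each entry of the permutation into P by Schensted row insertion, recording in Q the position of each new cell.

After inserting 8: P = [[8]].
After inserting 4: P = [[4], [8]].
After inserting 6: P = [[4, 6], [8]].
After inserting 5: P = [[4, 5], [6], [8]].
After inserting 7: P = [[4, 5, 7], [6], [8]].
After inserting 1: P = [[1, 5, 7], [4], [6], [8]].
After inserting 2: P = [[1, 2, 7], [4, 5], [6], [8]].
After inserting 3: P = [[1, 2, 3], [4, 5, 7], [6], [8]].

So P = [[1, 2, 3], [4, 5, 7], [6], [8]], Q = [[1, 3, 5], [2, 7, 8], [4], [6]].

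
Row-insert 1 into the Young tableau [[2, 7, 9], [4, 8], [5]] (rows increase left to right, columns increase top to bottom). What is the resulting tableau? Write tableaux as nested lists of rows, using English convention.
In row 1, 1 replaces 2 (the leftmost entry greater than 1); 2 is bumped to row 2. In row 2, 2 replaces 4 (the leftmost entry greater than 2); 4 is bumped to row 3. In row 3, 4 replaces 5 (the leftmost entry greater than 4); 5 is bumped to row 4. 5 starts a new row 4. The new tableau is [[1, 7, 9], [2, 8], [4], [5]].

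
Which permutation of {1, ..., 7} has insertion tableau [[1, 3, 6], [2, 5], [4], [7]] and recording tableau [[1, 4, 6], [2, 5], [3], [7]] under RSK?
Reverse the RSK construction: for i from n down to 1, find the cell of Q containing i, remove the entry at that cell from P, and reverse-bump it up through P; the value ejected from row 1 is w(i).

Step i=7: Q has 7 at row 4, column 1; remove 7 from row 4 of P and reverse-bump: 7 enters row 3 and ejects 4; 4 enters row 2 and ejects 2; 2 enters row 1 and ejects 1. So w(7) = 1. P is now [[2, 3, 6], [4, 5], [7]].
Step i=6: Q has 6 at row 1, column 3; remove that cell from P, ejecting 6. So w(6) = 6. P is now [[2, 3], [4, 5], [7]].
Step i=5: Q has 5 at row 2, column 2; remove 5 from row 2 of P and reverse-bump: 5 enters row 1 and ejects 3. So w(5) = 3. P is now [[2, 5], [4], [7]].
Step i=4: Q has 4 at row 1, column 2; remove that cell from P, ejecting 5. So w(4) = 5. P is now [[2], [4], [7]].
Step i=3: Q has 3 at row 3, column 1; remove 7 from row 3 of P and reverse-bump: 7 enters row 2 and ejects 4; 4 enters row 1 and ejects 2. So w(3) = 2. P is now [[4], [7]].
Step i=2: Q has 2 at row 2, column 1; remove 7 from row 2 of P and reverse-bump: 7 enters row 1 and ejects 4. So w(2) = 4. P is now [[7]].
Step i=1: Q has 1 at row 1, column 1; remove that cell from P, ejecting 7. So w(1) = 7. P is now [].

So w = 7 4 2 5 3 6 1.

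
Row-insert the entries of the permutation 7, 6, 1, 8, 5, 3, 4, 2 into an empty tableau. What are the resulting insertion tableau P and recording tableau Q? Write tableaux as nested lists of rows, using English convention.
P = [[1, 2, 4], [3, 8], [5], [6], [7]], Q = [[1, 4, 7], [2, 5], [3], [6], [8]]

Insert each entry of the permutation into P by Schensted row insertion, recording in Q the position of each new cell.

Insert 7: appended to row 1. P = [[7]].
Insert 6: 6 bumps 7 from row 1; 7 starts row 2. P = [[6], [7]].
Insert 1: 1 bumps 6 from row 1; 6 bumps 7 from row 2; 7 starts row 3. P = [[1], [6], [7]].
Insert 8: appended to row 1. P = [[1, 8], [6], [7]].
Insert 5: 5 bumps 8 from row 1; 8 appends to row 2. P = [[1, 5], [6, 8], [7]].
Insert 3: 3 bumps 5 from row 1; 5 bumps 6 from row 2; 6 bumps 7 from row 3; 7 starts row 4. P = [[1, 3], [5, 8], [6], [7]].
Insert 4: appended to row 1. P = [[1, 3, 4], [5, 8], [6], [7]].
Insert 2: 2 bumps 3 from row 1; 3 bumps 5 from row 2; 5 bumps 6 from row 3; 6 bumps 7 from row 4; 7 starts row 5. P = [[1, 2, 4], [3, 8], [5], [6], [7]].

So P = [[1, 2, 4], [3, 8], [5], [6], [7]], Q = [[1, 4, 7], [2, 5], [3], [6], [8]].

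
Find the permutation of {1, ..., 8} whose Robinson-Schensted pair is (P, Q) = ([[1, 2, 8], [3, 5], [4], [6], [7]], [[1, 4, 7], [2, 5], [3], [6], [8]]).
7 4 1 6 5 3 8 2

Reverse the RSK construction: for i from n down to 1, find the cell of Q containing i, remove the entry at that cell from P, and reverse-bump it up through P; the value ejected from row 1 is w(i).

Step i=8: Q has 8 at row 5, column 1; remove 7 from row 5 of P and reverse-bump: 7 enters row 4 and ejects 6; 6 enters row 3 and ejects 4; 4 enters row 2 and ejects 3; 3 enters row 1 and ejects 2. So w(8) = 2. P is now [[1, 3, 8], [4, 5], [6], [7]].
Step i=7: Q has 7 at row 1, column 3; remove that cell from P, ejecting 8. So w(7) = 8. P is now [[1, 3], [4, 5], [6], [7]].
Step i=6: Q has 6 at row 4, column 1; remove 7 from row 4 of P and reverse-bump: 7 enters row 3 and ejects 6; 6 enters row 2 and ejects 5; 5 enters row 1 and ejects 3. So w(6) = 3. P is now [[1, 5], [4, 6], [7]].
Step i=5: Q has 5 at row 2, column 2; remove 6 from row 2 of P and reverse-bump: 6 enters row 1 and ejects 5. So w(5) = 5. P is now [[1, 6], [4], [7]].
Step i=4: Q has 4 at row 1, column 2; remove that cell from P, ejecting 6. So w(4) = 6. P is now [[1], [4], [7]].
Step i=3: Q has 3 at row 3, column 1; remove 7 from row 3 of P and reverse-bump: 7 enters row 2 and ejects 4; 4 enters row 1 and ejects 1. So w(3) = 1. P is now [[4], [7]].
Step i=2: Q has 2 at row 2, column 1; remove 7 from row 2 of P and reverse-bump: 7 enters row 1 and ejects 4. So w(2) = 4. P is now [[7]].
Step i=1: Q has 1 at row 1, column 1; remove that cell from P, ejecting 7. So w(1) = 7. P is now [].

So w = 7 4 1 6 5 3 8 2.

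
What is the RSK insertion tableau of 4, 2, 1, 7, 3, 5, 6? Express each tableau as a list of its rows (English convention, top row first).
Insert 4: appended to row 1. P = [[4]].
Insert 2: 2 bumps 4 from row 1; 4 starts row 2. P = [[2], [4]].
Insert 1: 1 bumps 2 from row 1; 2 bumps 4 from row 2; 4 starts row 3. P = [[1], [2], [4]].
Insert 7: appended to row 1. P = [[1, 7], [2], [4]].
Insert 3: 3 bumps 7 from row 1; 7 appends to row 2. P = [[1, 3], [2, 7], [4]].
Insert 5: appended to row 1. P = [[1, 3, 5], [2, 7], [4]].
Insert 6: appended to row 1. P = [[1, 3, 5, 6], [2, 7], [4]].

So P = [[1, 3, 5, 6], [2, 7], [4]].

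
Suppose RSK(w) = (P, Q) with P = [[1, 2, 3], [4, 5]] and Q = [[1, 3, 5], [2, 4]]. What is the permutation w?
Reverse the RSK construction: for i from n down to 1, find the cell of Q containing i, remove the entry at that cell from P, and reverse-bump it up through P; the value ejected from row 1 is w(i).

Step i=5: Q has 5 at row 1, column 3; remove that cell from P, ejecting 3. So w(5) = 3. P is now [[1, 2], [4, 5]].
Step i=4: Q has 4 at row 2, column 2; remove 5 from row 2 of P and reverse-bump: 5 enters row 1 and ejects 2. So w(4) = 2. P is now [[1, 5], [4]].
Step i=3: Q has 3 at row 1, column 2; remove that cell from P, ejecting 5. So w(3) = 5. P is now [[1], [4]].
Step i=2: Q has 2 at row 2, column 1; remove 4 from row 2 of P and reverse-bump: 4 enters row 1 and ejects 1. So w(2) = 1. P is now [[4]].
Step i=1: Q has 1 at row 1, column 1; remove that cell from P, ejecting 4. So w(1) = 4. P is now [].

So w = 4 1 5 2 3.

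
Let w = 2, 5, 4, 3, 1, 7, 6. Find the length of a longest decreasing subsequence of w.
4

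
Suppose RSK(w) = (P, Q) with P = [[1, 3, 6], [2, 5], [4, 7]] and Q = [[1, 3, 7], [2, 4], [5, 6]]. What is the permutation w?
Reverse the RSK construction: for i from n down to 1, find the cell of Q containing i, remove the entry at that cell from P, and reverse-bump it up through P; the value ejected from row 1 is w(i).

Step i=7: Q has 7 at row 1, column 3; remove that cell from P, ejecting 6. So w(7) = 6. P is now [[1, 3], [2, 5], [4, 7]].
Step i=6: Q has 6 at row 3, column 2; remove 7 from row 3 of P and reverse-bump: 7 enters row 2 and ejects 5; 5 enters row 1 and ejects 3. So w(6) = 3. P is now [[1, 5], [2, 7], [4]].
Step i=5: Q has 5 at row 3, column 1; remove 4 from row 3 of P and reverse-bump: 4 enters row 2 and ejects 2; 2 enters row 1 and ejects 1. So w(5) = 1. P is now [[2, 5], [4, 7]].
Step i=4: Q has 4 at row 2, column 2; remove 7 from row 2 of P and reverse-bump: 7 enters row 1 and ejects 5. So w(4) = 5. P is now [[2, 7], [4]].
Step i=3: Q has 3 at row 1, column 2; remove that cell from P, ejecting 7. So w(3) = 7. P is now [[2], [4]].
Step i=2: Q has 2 at row 2, column 1; remove 4 from row 2 of P and reverse-bump: 4 enters row 1 and ejects 2. So w(2) = 2. P is now [[4]].
Step i=1: Q has 1 at row 1, column 1; remove that cell from P, ejecting 4. So w(1) = 4. P is now [].

So w = 4 2 7 5 1 3 6.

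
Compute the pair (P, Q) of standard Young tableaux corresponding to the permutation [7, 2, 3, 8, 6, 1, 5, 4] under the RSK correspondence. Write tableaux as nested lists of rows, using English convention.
P = [[1, 3, 4], [2, 5], [6, 8], [7]], Q = [[1, 3, 4], [2, 5], [6, 7], [8]]

Insert each entry of the permutation into P by Schensted row insertion, recording in Q the position of each new cell.

After inserting 7: P = [[7]].
After inserting 2: P = [[2], [7]].
After inserting 3: P = [[2, 3], [7]].
After inserting 8: P = [[2, 3, 8], [7]].
After inserting 6: P = [[2, 3, 6], [7, 8]].
After inserting 1: P = [[1, 3, 6], [2, 8], [7]].
After inserting 5: P = [[1, 3, 5], [2, 6], [7, 8]].
After inserting 4: P = [[1, 3, 4], [2, 5], [6, 8], [7]].

So P = [[1, 3, 4], [2, 5], [6, 8], [7]], Q = [[1, 3, 4], [2, 5], [6, 7], [8]].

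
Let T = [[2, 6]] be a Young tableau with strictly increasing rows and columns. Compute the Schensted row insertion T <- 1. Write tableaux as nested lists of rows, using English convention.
[[1, 6], [2]]

In row 1, 1 replaces 2 (the leftmost entry greater than 1); 2 is bumped to row 2. 2 starts a new row 2. The new tableau is [[1, 6], [2]].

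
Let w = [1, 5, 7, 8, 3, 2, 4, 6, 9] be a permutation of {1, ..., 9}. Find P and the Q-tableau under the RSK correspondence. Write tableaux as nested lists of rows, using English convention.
P = [[1, 2, 4, 6, 9], [3, 7, 8], [5]], Q = [[1, 2, 3, 4, 9], [5, 7, 8], [6]]

Insert each entry of the permutation into P by Schensted row insertion, recording in Q the position of each new cell.

After inserting 1: P = [[1]].
After inserting 5: P = [[1, 5]].
After inserting 7: P = [[1, 5, 7]].
After inserting 8: P = [[1, 5, 7, 8]].
After inserting 3: P = [[1, 3, 7, 8], [5]].
After inserting 2: P = [[1, 2, 7, 8], [3], [5]].
After inserting 4: P = [[1, 2, 4, 8], [3, 7], [5]].
After inserting 6: P = [[1, 2, 4, 6], [3, 7, 8], [5]].
After inserting 9: P = [[1, 2, 4, 6, 9], [3, 7, 8], [5]].

So P = [[1, 2, 4, 6, 9], [3, 7, 8], [5]], Q = [[1, 2, 3, 4, 9], [5, 7, 8], [6]].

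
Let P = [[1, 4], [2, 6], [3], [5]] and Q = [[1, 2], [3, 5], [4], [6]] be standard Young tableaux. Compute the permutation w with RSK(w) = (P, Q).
Reverse the RSK construction: for i from n down to 1, find the cell of Q containing i, remove the entry at that cell from P, and reverse-bump it up through P; the value ejected from row 1 is w(i).

Step i=6: Q has 6 at row 4, column 1; remove 5 from row 4 of P and reverse-bump: 5 enters row 3 and ejects 3; 3 enters row 2 and ejects 2; 2 enters row 1 and ejects 1. So w(6) = 1. P is now [[2, 4], [3, 6], [5]].
Step i=5: Q has 5 at row 2, column 2; remove 6 from row 2 of P and reverse-bump: 6 enters row 1 and ejects 4. So w(5) = 4. P is now [[2, 6], [3], [5]].
Step i=4: Q has 4 at row 3, column 1; remove 5 from row 3 of P and reverse-bump: 5 enters row 2 and ejects 3; 3 enters row 1 and ejects 2. So w(4) = 2. P is now [[3, 6], [5]].
Step i=3: Q has 3 at row 2, column 1; remove 5 from row 2 of P and reverse-bump: 5 enters row 1 and ejects 3. So w(3) = 3. P is now [[5, 6]].
Step i=2: Q has 2 at row 1, column 2; remove that cell from P, ejecting 6. So w(2) = 6. P is now [[5]].
Step i=1: Q has 1 at row 1, column 1; remove that cell from P, ejecting 5. So w(1) = 5. P is now [].

So w = 5 6 3 2 4 1.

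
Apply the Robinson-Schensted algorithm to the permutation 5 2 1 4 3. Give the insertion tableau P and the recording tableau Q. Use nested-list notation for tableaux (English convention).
Insert each entry of the permutation into P by Schensted row insertion, recording in Q the position of each new cell.

Insert 5: appended to row 1. P = [[5]].
Insert 2: 2 bumps 5 from row 1; 5 starts row 2. P = [[2], [5]].
Insert 1: 1 bumps 2 from row 1; 2 bumps 5 from row 2; 5 starts row 3. P = [[1], [2], [5]].
Insert 4: appended to row 1. P = [[1, 4], [2], [5]].
Insert 3: 3 bumps 4 from row 1; 4 appends to row 2. P = [[1, 3], [2, 4], [5]].

So P = [[1, 3], [2, 4], [5]], Q = [[1, 4], [2, 5], [3]].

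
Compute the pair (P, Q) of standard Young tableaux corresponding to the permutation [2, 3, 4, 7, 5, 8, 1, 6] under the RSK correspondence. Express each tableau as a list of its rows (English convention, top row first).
P = [[1, 3, 4, 5, 6], [2, 8], [7]], Q = [[1, 2, 3, 4, 6], [5, 8], [7]]

Insert each entry of the permutation into P by Schensted row insertion, recording in Q the position of each new cell.

Insert 2: appended to row 1. P = [[2]].
Insert 3: appended to row 1. P = [[2, 3]].
Insert 4: appended to row 1. P = [[2, 3, 4]].
Insert 7: appended to row 1. P = [[2, 3, 4, 7]].
Insert 5: 5 bumps 7 from row 1; 7 starts row 2. P = [[2, 3, 4, 5], [7]].
Insert 8: appended to row 1. P = [[2, 3, 4, 5, 8], [7]].
Insert 1: 1 bumps 2 from row 1; 2 bumps 7 from row 2; 7 starts row 3. P = [[1, 3, 4, 5, 8], [2], [7]].
Insert 6: 6 bumps 8 from row 1; 8 appends to row 2. P = [[1, 3, 4, 5, 6], [2, 8], [7]].

So P = [[1, 3, 4, 5, 6], [2, 8], [7]], Q = [[1, 2, 3, 4, 6], [5, 8], [7]].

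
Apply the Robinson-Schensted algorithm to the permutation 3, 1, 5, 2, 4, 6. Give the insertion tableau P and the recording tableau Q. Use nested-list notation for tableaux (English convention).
Insert each entry of the permutation into P by Schensted row insertion, recording in Q the position of each new cell.

Insert 3: appended to row 1. P = [[3]], Q = [[1]].
Insert 1: 1 bumps 3 from row 1; 3 starts row 2. P = [[1], [3]], Q = [[1], [2]].
Insert 5: appended to row 1. P = [[1, 5], [3]], Q = [[1, 3], [2]].
Insert 2: 2 bumps 5 from row 1; 5 appends to row 2. P = [[1, 2], [3, 5]], Q = [[1, 3], [2, 4]].
Insert 4: appended to row 1. P = [[1, 2, 4], [3, 5]], Q = [[1, 3, 5], [2, 4]].
Insert 6: appended to row 1. P = [[1, 2, 4, 6], [3, 5]], Q = [[1, 3, 5, 6], [2, 4]].

So P = [[1, 2, 4, 6], [3, 5]], Q = [[1, 3, 5, 6], [2, 4]].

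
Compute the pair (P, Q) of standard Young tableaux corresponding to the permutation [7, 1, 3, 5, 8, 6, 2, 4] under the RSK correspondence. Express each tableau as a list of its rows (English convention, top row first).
P = [[1, 2, 4, 6], [3, 5], [7, 8]], Q = [[1, 3, 4, 5], [2, 6], [7, 8]]

Insert each entry of the permutation into P by Schensted row insertion, recording in Q the position of each new cell.

After inserting 7: P = [[7]].
After inserting 1: P = [[1], [7]].
After inserting 3: P = [[1, 3], [7]].
After inserting 5: P = [[1, 3, 5], [7]].
After inserting 8: P = [[1, 3, 5, 8], [7]].
After inserting 6: P = [[1, 3, 5, 6], [7, 8]].
After inserting 2: P = [[1, 2, 5, 6], [3, 8], [7]].
After inserting 4: P = [[1, 2, 4, 6], [3, 5], [7, 8]].

So P = [[1, 2, 4, 6], [3, 5], [7, 8]], Q = [[1, 3, 4, 5], [2, 6], [7, 8]].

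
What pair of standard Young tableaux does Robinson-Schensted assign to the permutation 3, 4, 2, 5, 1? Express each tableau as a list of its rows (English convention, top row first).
Insert each entry of the permutation into P by Schensted row insertion, recording in Q the position of each new cell.

After inserting 3: P = [[3]].
After inserting 4: P = [[3, 4]].
After inserting 2: P = [[2, 4], [3]].
After inserting 5: P = [[2, 4, 5], [3]].
After inserting 1: P = [[1, 4, 5], [2], [3]].

So P = [[1, 4, 5], [2], [3]], Q = [[1, 2, 4], [3], [5]].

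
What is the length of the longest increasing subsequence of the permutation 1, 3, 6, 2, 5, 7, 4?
4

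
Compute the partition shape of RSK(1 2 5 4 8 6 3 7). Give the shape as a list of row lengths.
Row-insert each entry into an empty tableau.

After inserting 1: P = [[1]].
After inserting 2: P = [[1, 2]].
After inserting 5: P = [[1, 2, 5]].
After inserting 4: P = [[1, 2, 4], [5]].
After inserting 8: P = [[1, 2, 4, 8], [5]].
After inserting 6: P = [[1, 2, 4, 6], [5, 8]].
After inserting 3: P = [[1, 2, 3, 6], [4, 8], [5]].
After inserting 7: P = [[1, 2, 3, 6, 7], [4, 8], [5]].

The final insertion tableau P = [[1, 2, 3, 6, 7], [4, 8], [5]] has shape [5, 2, 1].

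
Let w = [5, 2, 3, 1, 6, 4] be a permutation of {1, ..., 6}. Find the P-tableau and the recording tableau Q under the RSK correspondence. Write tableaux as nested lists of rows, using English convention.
P = [[1, 3, 4], [2, 6], [5]], Q = [[1, 3, 5], [2, 6], [4]]

Insert each entry of the permutation into P by Schensted row insertion, recording in Q the position of each new cell.

Insert 5: appended to row 1. P = [[5]], Q = [[1]].
Insert 2: 2 bumps 5 from row 1; 5 starts row 2. P = [[2], [5]], Q = [[1], [2]].
Insert 3: appended to row 1. P = [[2, 3], [5]], Q = [[1, 3], [2]].
Insert 1: 1 bumps 2 from row 1; 2 bumps 5 from row 2; 5 starts row 3. P = [[1, 3], [2], [5]], Q = [[1, 3], [2], [4]].
Insert 6: appended to row 1. P = [[1, 3, 6], [2], [5]], Q = [[1, 3, 5], [2], [4]].
Insert 4: 4 bumps 6 from row 1; 6 appends to row 2. P = [[1, 3, 4], [2, 6], [5]], Q = [[1, 3, 5], [2, 6], [4]].

So P = [[1, 3, 4], [2, 6], [5]], Q = [[1, 3, 5], [2, 6], [4]].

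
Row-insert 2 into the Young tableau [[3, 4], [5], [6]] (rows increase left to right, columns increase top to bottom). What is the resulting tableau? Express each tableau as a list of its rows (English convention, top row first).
[[2, 4], [3], [5], [6]]

In row 1, 2 replaces 3 (the leftmost entry greater than 2); 3 is bumped to row 2. In row 2, 3 replaces 5 (the leftmost entry greater than 3); 5 is bumped to row 3. In row 3, 5 replaces 6 (the leftmost entry greater than 5); 6 is bumped to row 4. 6 starts a new row 4. The new tableau is [[2, 4], [3], [5], [6]].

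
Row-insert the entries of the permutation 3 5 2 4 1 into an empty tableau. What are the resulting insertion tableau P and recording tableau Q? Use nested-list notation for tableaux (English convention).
Insert each entry of the permutation into P by Schensted row insertion, recording in Q the position of each new cell.

Insert 3: appended to row 1. P = [[3]].
Insert 5: appended to row 1. P = [[3, 5]].
Insert 2: 2 bumps 3 from row 1; 3 starts row 2. P = [[2, 5], [3]].
Insert 4: 4 bumps 5 from row 1; 5 appends to row 2. P = [[2, 4], [3, 5]].
Insert 1: 1 bumps 2 from row 1; 2 bumps 3 from row 2; 3 starts row 3. P = [[1, 4], [2, 5], [3]].

So P = [[1, 4], [2, 5], [3]], Q = [[1, 2], [3, 4], [5]].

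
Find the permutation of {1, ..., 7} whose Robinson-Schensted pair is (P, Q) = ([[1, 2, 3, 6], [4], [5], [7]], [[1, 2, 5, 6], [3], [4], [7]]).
1 7 5 2 4 6 3

Reverse RSK: for i = n, n-1, ..., 1, locate i in Q, remove the corresponding corner cell from P, and reverse-bump its entry up through P; the value ejected from row 1 is w(i).

So w = 1 7 5 2 4 6 3.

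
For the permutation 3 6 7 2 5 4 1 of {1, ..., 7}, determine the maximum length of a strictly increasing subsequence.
3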